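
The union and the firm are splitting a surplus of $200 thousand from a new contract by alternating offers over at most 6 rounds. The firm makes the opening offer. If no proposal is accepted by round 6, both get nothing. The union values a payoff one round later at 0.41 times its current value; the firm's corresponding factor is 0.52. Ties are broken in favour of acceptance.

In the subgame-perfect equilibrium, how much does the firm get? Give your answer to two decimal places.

148.52

Round 6 (the union proposes): the firm will accept anything ≥ 0, so the union offers 0 and keeps 200.
Round 5 (the firm proposes): the union can get 200 next round, worth 0.41 × 200 = 82 now, so the firm offers 82, keeping 118.
Round 4 (the union proposes): the firm can get 118 next round, worth 0.52 × 118 = 61.36 now, so the union offers 61.36, keeping 138.64.
Round 3 (the firm proposes): the union can get 138.64 next round, worth 0.41 × 138.64 = 56.8424 now; the firm offers that and keeps 143.1576.
Round 2 (the union proposes): the firm can get 143.1576 next round, worth 0.52 × 143.1576 = 74.441952 now; the union offers that and keeps 125.558048.
Round 1 (the firm proposes): the union can get 125.558048 next round, worth 0.41 × 125.558048 = 51.47879968 now. The firm offers 51.47879968 and keeps 200 − 51.47879968 = 148.52120032.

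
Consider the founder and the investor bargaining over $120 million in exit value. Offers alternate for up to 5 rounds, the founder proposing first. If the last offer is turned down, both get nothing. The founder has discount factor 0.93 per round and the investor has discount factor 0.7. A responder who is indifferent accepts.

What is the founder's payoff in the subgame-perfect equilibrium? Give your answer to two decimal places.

110.29

Round 5 (the founder proposes): rejection yields 0 for the investor; the founder offers 0 and keeps 120.
Round 4 (the investor proposes): the founder can get 120 next round, worth 0.93 × 120 = 111.6 now; the investor offers that and keeps 8.4.
Round 3 (the founder proposes): the investor can get 8.4 next round, worth 0.7 × 8.4 = 5.88 now. The founder offers 5.88 and keeps 120 − 5.88 = 114.12.
Round 2 (the investor proposes): the founder can get 114.12 next round, worth 0.93 × 114.12 = 106.1316 now; the investor offers that and keeps 13.8684.
Round 1 (the founder proposes): the investor can get 13.8684 next round, worth 0.7 × 13.8684 = 9.70788 now. The founder offers 9.70788 and keeps 120 − 9.70788 = 110.29212.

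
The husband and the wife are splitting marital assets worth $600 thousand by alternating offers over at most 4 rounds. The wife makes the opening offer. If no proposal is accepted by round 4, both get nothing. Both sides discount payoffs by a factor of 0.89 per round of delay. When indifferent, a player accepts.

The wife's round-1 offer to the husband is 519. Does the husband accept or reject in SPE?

Round 4 (the husband proposes): the wife will accept anything ≥ 0, so the husband offers 0 and keeps 600.
Round 3 (the wife proposes): the husband can get 600 next round, worth 0.89 × 600 = 534 now, so the wife offers 534, keeping 66.
Round 2 (the husband proposes): the wife can get 66 next round, worth 0.89 × 66 = 58.74 now; the husband offers that and keeps 541.26.
So by rejecting in round 1, the husband gets 541.26 next round, worth 0.89 × 541.26 = 481.7214 now.
Offer 519 ≥ 481.7214, so the husband accepts.

Accept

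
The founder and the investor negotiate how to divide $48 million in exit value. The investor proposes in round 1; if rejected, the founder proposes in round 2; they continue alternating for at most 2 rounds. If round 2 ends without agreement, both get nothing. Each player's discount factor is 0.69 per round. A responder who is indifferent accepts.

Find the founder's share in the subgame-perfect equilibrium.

33.12

Work backward from the last round.
Round 2 (the founder proposes): rejection yields 0 for the investor; the founder offers 0 and keeps 48.
Round 1 (the investor proposes): the founder can get 48 next round, worth 0.69 × 48 = 33.12 now; the investor offers that and keeps 14.88.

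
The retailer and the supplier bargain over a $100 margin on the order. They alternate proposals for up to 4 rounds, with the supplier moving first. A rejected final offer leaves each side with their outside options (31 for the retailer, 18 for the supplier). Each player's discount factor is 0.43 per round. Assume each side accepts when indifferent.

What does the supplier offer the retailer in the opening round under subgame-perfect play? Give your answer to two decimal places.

Round 4 (the retailer proposes): the supplier gets 18 if talks fail, so the retailer offers 18 and keeps 82.
Round 3 (the supplier proposes): the retailer can get 82 next round, worth 0.43 × 82 = 35.26 now, so the supplier offers 35.26, keeping 64.74.
Round 2 (the retailer proposes): the supplier can get 64.74 next round, worth 0.43 × 64.74 = 27.8382 now. The retailer offers 27.8382 and keeps 100 − 27.8382 = 72.1618.
Round 1 (the supplier proposes): the retailer can get 72.1618 next round, worth 0.43 × 72.1618 = 31.029574 now, so the supplier offers 31.029574, keeping 68.970426.

31.03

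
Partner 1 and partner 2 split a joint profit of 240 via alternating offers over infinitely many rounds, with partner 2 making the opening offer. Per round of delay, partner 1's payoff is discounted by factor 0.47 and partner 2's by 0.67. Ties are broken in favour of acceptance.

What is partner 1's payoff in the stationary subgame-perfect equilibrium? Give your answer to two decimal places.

When partner 2 proposes, partner 1 accepts any offer worth at least 0.47 times what partner 1 would get by proposing next round; and vice versa.
This gives x = 240 − 0.47y and y = 240 − 0.67x, where x and y are each side's share when it proposes.
Hence (1 − 0.47·0.67)x = 240(1 − 0.47), i.e. 0.6851·x = 127.2.
x ≈ 185.6663; partner 1's share is 240 − x ≈ 54.3337.

54.33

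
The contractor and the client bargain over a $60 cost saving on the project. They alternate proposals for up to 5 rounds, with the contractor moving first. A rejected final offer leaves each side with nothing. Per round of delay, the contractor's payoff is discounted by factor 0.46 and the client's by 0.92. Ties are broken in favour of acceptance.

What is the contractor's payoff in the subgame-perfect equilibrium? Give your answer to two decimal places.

By backward induction:
Round 5 (the contractor proposes): rejection yields 0 for the client; the contractor offers 0 and keeps 60.
Round 4 (the client proposes): the contractor can get 60 next round, worth 0.46 × 60 = 27.6 now; the client offers that and keeps 32.4.
Round 3 (the contractor proposes): the client can get 32.4 next round, worth 0.92 × 32.4 = 29.808 now. The contractor offers 29.808 and keeps 60 − 29.808 = 30.192.
Round 2 (the client proposes): the contractor can get 30.192 next round, worth 0.46 × 30.192 = 13.88832 now. The client offers 13.88832 and keeps 60 − 13.88832 = 46.11168.
Round 1 (the contractor proposes): the client can get 46.11168 next round, worth 0.92 × 46.11168 = 42.4227456 now. The contractor offers 42.4227456 and keeps 60 − 42.4227456 = 17.5772544.

17.58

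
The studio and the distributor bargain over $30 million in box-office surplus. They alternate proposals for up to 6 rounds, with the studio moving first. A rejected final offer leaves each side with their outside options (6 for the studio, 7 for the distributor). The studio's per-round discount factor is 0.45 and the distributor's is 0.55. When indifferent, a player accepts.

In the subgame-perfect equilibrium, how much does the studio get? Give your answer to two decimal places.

Round 6 (the distributor proposes): the studio gets 6 if talks fail, so the distributor offers 6 and keeps 24.
Round 5 (the studio proposes): the distributor can get 24 next round, worth 0.55 × 24 = 13.2 now; the studio offers that and keeps 16.8.
Round 4 (the distributor proposes): the studio can get 16.8 next round, worth 0.45 × 16.8 = 7.56 now. The distributor offers 7.56 and keeps 30 − 7.56 = 22.44.
Round 3 (the studio proposes): the distributor can get 22.44 next round, worth 0.55 × 22.44 = 12.342 now. The studio offers 12.342 and keeps 30 − 12.342 = 17.658.
Round 2 (the distributor proposes): the studio can get 17.658 next round, worth 0.45 × 17.658 = 7.9461 now, so the distributor offers 7.9461, keeping 22.0539.
Round 1 (the studio proposes): the distributor can get 22.0539 next round, worth 0.55 × 22.0539 = 12.129645 now. The studio offers 12.129645 and keeps 30 − 12.129645 = 17.870355.

17.87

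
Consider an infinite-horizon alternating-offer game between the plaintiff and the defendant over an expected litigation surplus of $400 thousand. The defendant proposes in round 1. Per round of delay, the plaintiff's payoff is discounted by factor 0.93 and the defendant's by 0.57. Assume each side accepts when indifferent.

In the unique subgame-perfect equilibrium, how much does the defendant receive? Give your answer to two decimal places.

59.59

Let x be the defendant's share when the defendant proposes and y be the plaintiff's share when the plaintiff proposes.
The plaintiff accepts iff offered ≥ 0.93·y, so x = 400 − 0.93y. Symmetrically y = 400 − 0.57x.
Substituting: x = 400 − 0.93(400 − 0.57x), giving x(1 − 0.57·0.93) = 400(1 − 0.93).
So x = 400 × 0.07 / 0.4699 ≈ 59.5871, and the plaintiff receives 400 − x ≈ 340.4129.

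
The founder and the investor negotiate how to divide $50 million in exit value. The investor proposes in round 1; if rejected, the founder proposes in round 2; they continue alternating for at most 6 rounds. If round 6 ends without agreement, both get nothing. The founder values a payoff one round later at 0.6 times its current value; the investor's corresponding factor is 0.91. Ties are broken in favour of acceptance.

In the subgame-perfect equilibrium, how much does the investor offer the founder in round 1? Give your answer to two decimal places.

Work backward from the last round.
Round 6 (the founder proposes): rejection yields 0 for the investor; the founder offers 0 and keeps 50.
Round 5 (the investor proposes): the founder can get 50 next round, worth 0.6 × 50 = 30 now; the investor offers that and keeps 20.
Round 4 (the founder proposes): the investor can get 20 next round, worth 0.91 × 20 = 18.2 now, so the founder offers 18.2, keeping 31.8.
Round 3 (the investor proposes): the founder can get 31.8 next round, worth 0.6 × 31.8 = 19.08 now, so the investor offers 19.08, keeping 30.92.
Round 2 (the founder proposes): the investor can get 30.92 next round, worth 0.91 × 30.92 = 28.1372 now, so the founder offers 28.1372, keeping 21.8628.
Round 1 (the investor proposes): the founder can get 21.8628 next round, worth 0.6 × 21.8628 = 13.11768 now. The investor offers 13.11768 and keeps 50 − 13.11768 = 36.88232.

13.12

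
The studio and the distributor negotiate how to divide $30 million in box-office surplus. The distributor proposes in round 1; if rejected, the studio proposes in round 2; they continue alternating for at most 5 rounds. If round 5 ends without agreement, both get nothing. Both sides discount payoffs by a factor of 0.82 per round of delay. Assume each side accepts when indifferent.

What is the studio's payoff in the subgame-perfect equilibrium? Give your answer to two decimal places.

Round 5 (the distributor proposes): rejection yields 0 for the studio; the distributor offers 0 and keeps 30.
Round 4 (the studio proposes): the distributor can get 30 next round, worth 0.82 × 30 = 24.6 now; the studio offers that and keeps 5.4.
Round 3 (the distributor proposes): the studio can get 5.4 next round, worth 0.82 × 5.4 = 4.428 now; the distributor offers that and keeps 25.572.
Round 2 (the studio proposes): the distributor can get 25.572 next round, worth 0.82 × 25.572 = 20.96904 now, so the studio offers 20.96904, keeping 9.03096.
Round 1 (the distributor proposes): the studio can get 9.03096 next round, worth 0.82 × 9.03096 = 7.4053872 now. The distributor offers 7.4053872 and keeps 30 − 7.4053872 = 22.5946128.

7.41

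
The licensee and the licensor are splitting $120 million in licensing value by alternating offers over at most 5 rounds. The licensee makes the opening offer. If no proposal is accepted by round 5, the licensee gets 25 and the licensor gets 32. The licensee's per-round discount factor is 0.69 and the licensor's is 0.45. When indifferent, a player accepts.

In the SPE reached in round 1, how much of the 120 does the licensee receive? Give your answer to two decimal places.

94.98

Round 5 (the licensee proposes): the licensor gets 32 if talks fail, so the licensee offers 32 and keeps 88.
Round 4 (the licensor proposes): the licensee can get 88 next round, worth 0.69 × 88 = 60.72 now. The licensor offers 60.72 and keeps 120 − 60.72 = 59.28.
Round 3 (the licensee proposes): the licensor can get 59.28 next round, worth 0.45 × 59.28 = 26.676 now. The licensee offers 26.676 and keeps 120 − 26.676 = 93.324.
Round 2 (the licensor proposes): the licensee can get 93.324 next round, worth 0.69 × 93.324 = 64.39356 now, so the licensor offers 64.39356, keeping 55.60644.
Round 1 (the licensee proposes): the licensor can get 55.60644 next round, worth 0.45 × 55.60644 = 25.022898 now, so the licensee offers 25.022898, keeping 94.977102.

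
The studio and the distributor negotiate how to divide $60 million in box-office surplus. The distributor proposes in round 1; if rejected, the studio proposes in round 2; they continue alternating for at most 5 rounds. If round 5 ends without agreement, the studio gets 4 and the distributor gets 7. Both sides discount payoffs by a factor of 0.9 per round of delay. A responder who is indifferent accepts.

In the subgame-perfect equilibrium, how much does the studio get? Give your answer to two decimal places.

Solve by backward induction from round 5.
Round 5 (the distributor proposes): the studio gets 4 if talks fail, so the distributor offers 4 and keeps 56.
Round 4 (the studio proposes): the distributor can get 56 next round, worth 0.9 × 56 = 50.4 now; the studio offers that and keeps 9.6.
Round 3 (the distributor proposes): the studio can get 9.6 next round, worth 0.9 × 9.6 = 8.64 now, so the distributor offers 8.64, keeping 51.36.
Round 2 (the studio proposes): the distributor can get 51.36 next round, worth 0.9 × 51.36 = 46.224 now; the studio offers that and keeps 13.776.
Round 1 (the distributor proposes): the studio can get 13.776 next round, worth 0.9 × 13.776 = 12.3984 now. The distributor offers 12.3984 and keeps 60 − 12.3984 = 47.6016.

12.40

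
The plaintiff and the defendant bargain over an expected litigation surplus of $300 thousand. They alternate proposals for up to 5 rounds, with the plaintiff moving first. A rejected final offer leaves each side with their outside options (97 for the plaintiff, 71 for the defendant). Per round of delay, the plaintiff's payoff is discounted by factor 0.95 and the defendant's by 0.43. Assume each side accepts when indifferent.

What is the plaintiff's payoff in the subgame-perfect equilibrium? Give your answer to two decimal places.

By backward induction:
Round 5 (the plaintiff proposes): the defendant gets 71 if talks fail, so the plaintiff offers 71 and keeps 229.
Round 4 (the defendant proposes): the plaintiff can get 229 next round, worth 0.95 × 229 = 217.55 now; the defendant offers that and keeps 82.45.
Round 3 (the plaintiff proposes): the defendant can get 82.45 next round, worth 0.43 × 82.45 = 35.4535 now; the plaintiff offers that and keeps 264.5465.
Round 2 (the defendant proposes): the plaintiff can get 264.5465 next round, worth 0.95 × 264.5465 = 251.319175 now. The defendant offers 251.319175 and keeps 300 − 251.319175 = 48.680825.
Round 1 (the plaintiff proposes): the defendant can get 48.680825 next round, worth 0.43 × 48.680825 = 20.93275475 now. The plaintiff offers 20.93275475 and keeps 300 − 20.93275475 = 279.06724525.

279.07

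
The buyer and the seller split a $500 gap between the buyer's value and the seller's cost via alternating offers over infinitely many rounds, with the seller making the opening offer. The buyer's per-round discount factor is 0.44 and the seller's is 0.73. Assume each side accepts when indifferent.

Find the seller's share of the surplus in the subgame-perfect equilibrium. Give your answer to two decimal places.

Let x be the seller's share when the seller proposes and y be the buyer's share when the buyer proposes.
The buyer accepts iff offered ≥ 0.44·y, so x = 500 − 0.44y. Symmetrically y = 500 − 0.73x.
Substituting: x = 500 − 0.44(500 − 0.73x), giving x(1 − 0.73·0.44) = 500(1 − 0.44).
So x = 500 × 0.56 / 0.6788 ≈ 412.4926, and the buyer receives 500 − x ≈ 87.5074.

412.49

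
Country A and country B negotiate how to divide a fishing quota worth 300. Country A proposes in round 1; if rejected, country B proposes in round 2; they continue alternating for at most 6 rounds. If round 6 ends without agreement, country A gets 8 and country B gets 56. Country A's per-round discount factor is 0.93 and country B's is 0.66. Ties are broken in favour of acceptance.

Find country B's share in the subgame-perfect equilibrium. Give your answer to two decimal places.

Round 6 (country B proposes): country A gets 8 if talks fail, so country B offers 8 and keeps 292.
Round 5 (country A proposes): country B can get 292 next round, worth 0.66 × 292 = 192.72 now. Country A offers 192.72 and keeps 300 − 192.72 = 107.28.
Round 4 (country B proposes): country A can get 107.28 next round, worth 0.93 × 107.28 = 99.7704 now, so country B offers 99.7704, keeping 200.2296.
Round 3 (country A proposes): country B can get 200.2296 next round, worth 0.66 × 200.2296 = 132.151536 now. Country A offers 132.151536 and keeps 300 − 132.151536 = 167.848464.
Round 2 (country B proposes): country A can get 167.848464 next round, worth 0.93 × 167.848464 = 156.09907152 now. Country B offers 156.09907152 and keeps 300 − 156.09907152 = 143.90092848.
Round 1 (country A proposes): country B can get 143.90092848 next round, worth 0.66 × 143.90092848 = 94.9746127968 now. Country A offers 94.9746127968 and keeps 300 − 94.9746127968 = 205.0253872032.

94.97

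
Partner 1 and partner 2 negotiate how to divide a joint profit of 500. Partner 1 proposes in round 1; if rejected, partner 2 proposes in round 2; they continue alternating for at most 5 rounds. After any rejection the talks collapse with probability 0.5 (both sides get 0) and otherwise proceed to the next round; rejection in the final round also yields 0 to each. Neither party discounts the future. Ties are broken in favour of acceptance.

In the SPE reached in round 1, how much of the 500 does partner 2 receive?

156.25

Round 5 (partner 1 proposes): partner 2 will accept anything ≥ 0, so partner 1 offers 0 and keeps 500.
Round 4 (partner 2 proposes): rejecting gives partner 1 an expected 0.5 × 500 = 250; partner 2 offers that and keeps 250.
Round 3 (partner 1 proposes): rejecting gives partner 2 an expected 0.5 × 250 = 125. Partner 1 offers 125 and keeps 500 − 125 = 375.
Round 2 (partner 2 proposes): rejecting gives partner 1 an expected 0.5 × 375 = 187.5. Partner 2 offers 187.5 and keeps 500 − 187.5 = 312.5.
Round 1 (partner 1 proposes): rejecting gives partner 2 an expected 0.5 × 312.5 = 156.25, so partner 1 offers 156.25, keeping 343.75.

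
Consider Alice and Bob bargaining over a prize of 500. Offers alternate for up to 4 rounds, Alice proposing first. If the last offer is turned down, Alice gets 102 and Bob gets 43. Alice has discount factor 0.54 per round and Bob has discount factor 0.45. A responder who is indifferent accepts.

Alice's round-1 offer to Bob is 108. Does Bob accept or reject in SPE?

Reject

Round 4 (Bob proposes): Alice gets 102 if talks fail, so Bob offers 102 and keeps 398.
Round 3 (Alice proposes): Bob can get 398 next round, worth 0.45 × 398 = 179.1 now; Alice offers that and keeps 320.9.
Round 2 (Bob proposes): Alice can get 320.9 next round, worth 0.54 × 320.9 = 173.286 now, so Bob offers 173.286, keeping 326.714.
So by rejecting in round 1, Bob gets 326.714 next round, worth 0.45 × 326.714 = 147.0213 now.
Offer 108 < 147.0213, so Bob rejects.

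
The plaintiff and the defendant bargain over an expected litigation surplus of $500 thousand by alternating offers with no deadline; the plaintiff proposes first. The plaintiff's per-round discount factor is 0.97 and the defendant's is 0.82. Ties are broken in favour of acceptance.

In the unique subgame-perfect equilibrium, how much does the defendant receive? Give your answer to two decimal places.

60.12

In a stationary SPE each proposer offers the other exactly their discounted continuation value.
If the plaintiff keeps x when proposing and the defendant keeps y when proposing, then x = 500 − 0.82y and y = 500 − 0.97x.
Solving: x = 500(1 − 0.82) / (1 − 0.97·0.82) = 90 / 0.2046 ≈ 439.8827.
The defendant gets 500 − 439.8827 ≈ 60.1173.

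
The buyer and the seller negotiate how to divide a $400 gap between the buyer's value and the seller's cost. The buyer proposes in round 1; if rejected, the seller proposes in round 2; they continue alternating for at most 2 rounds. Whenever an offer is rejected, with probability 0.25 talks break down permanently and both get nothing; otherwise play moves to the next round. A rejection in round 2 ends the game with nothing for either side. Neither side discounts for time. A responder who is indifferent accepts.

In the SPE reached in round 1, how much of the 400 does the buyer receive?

Round 2 (the seller proposes): the buyer will accept anything ≥ 0, so the seller offers 0 and keeps 400.
Round 1 (the buyer proposes): rejecting gives the seller an expected 0.75 × 400 = 300, so the buyer offers 300, keeping 100.

100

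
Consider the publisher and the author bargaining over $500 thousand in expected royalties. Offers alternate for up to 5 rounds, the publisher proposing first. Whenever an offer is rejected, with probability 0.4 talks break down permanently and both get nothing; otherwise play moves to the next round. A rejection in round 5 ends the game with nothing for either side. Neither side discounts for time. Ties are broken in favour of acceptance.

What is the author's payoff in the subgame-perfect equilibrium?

163.2

By backward induction:
Round 5 (the publisher proposes): the author will accept anything ≥ 0, so the publisher offers 0 and keeps 500.
Round 4 (the author proposes): rejecting gives the publisher an expected 0.6 × 500 = 300; the author offers that and keeps 200.
Round 3 (the publisher proposes): rejecting gives the author an expected 0.6 × 200 = 120, so the publisher offers 120, keeping 380.
Round 2 (the author proposes): rejecting gives the publisher an expected 0.6 × 380 = 228. The author offers 228 and keeps 500 − 228 = 272.
Round 1 (the publisher proposes): rejecting gives the author an expected 0.6 × 272 = 163.2, so the publisher offers 163.2, keeping 336.8.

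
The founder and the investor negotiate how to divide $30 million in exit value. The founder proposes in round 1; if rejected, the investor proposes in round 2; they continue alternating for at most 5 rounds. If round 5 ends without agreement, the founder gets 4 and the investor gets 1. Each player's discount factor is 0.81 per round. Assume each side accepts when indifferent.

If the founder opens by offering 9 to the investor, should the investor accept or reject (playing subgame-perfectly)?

Round 5 (the founder proposes): the investor gets 1 if talks fail, so the founder offers 1 and keeps 29.
Round 4 (the investor proposes): the founder can get 29 next round, worth 0.81 × 29 = 23.49 now. The investor offers 23.49 and keeps 30 − 23.49 = 6.51.
Round 3 (the founder proposes): the investor can get 6.51 next round, worth 0.81 × 6.51 = 5.2731 now, so the founder offers 5.2731, keeping 24.7269.
Round 2 (the investor proposes): the founder can get 24.7269 next round, worth 0.81 × 24.7269 = 20.028789 now, so the investor offers 20.028789, keeping 9.971211.
So by rejecting in round 1, the investor gets 9.971211 next round, worth 0.81 × 9.971211 = 8.07668091 now.
Offer 9 ≥ 8.07668091, so the investor accepts.

Accept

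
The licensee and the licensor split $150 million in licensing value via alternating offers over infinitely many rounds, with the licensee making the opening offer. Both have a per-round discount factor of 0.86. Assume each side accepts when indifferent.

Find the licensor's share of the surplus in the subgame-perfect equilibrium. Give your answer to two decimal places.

When the licensee proposes, the licensor accepts any offer worth at least 0.86 times what the licensor would get by proposing next round; and vice versa.
This gives x = 150 − 0.86y and y = 150 − 0.86x, where x and y are each side's share when it proposes.
Hence (1 − 0.86·0.86)x = 150(1 − 0.86), i.e. 0.2604·x = 21.
x ≈ 80.6452; the licensor's share is 150 − x ≈ 69.3548.

69.35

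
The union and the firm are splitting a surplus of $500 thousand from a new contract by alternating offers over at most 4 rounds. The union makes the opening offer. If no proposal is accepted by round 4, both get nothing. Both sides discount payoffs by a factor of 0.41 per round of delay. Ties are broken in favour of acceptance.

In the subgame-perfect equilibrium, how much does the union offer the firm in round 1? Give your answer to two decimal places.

155.41

Round 4 (the firm proposes): the union will accept anything ≥ 0, so the firm offers 0 and keeps 500.
Round 3 (the union proposes): the firm can get 500 next round, worth 0.41 × 500 = 205 now; the union offers that and keeps 295.
Round 2 (the firm proposes): the union can get 295 next round, worth 0.41 × 295 = 120.95 now, so the firm offers 120.95, keeping 379.05.
Round 1 (the union proposes): the firm can get 379.05 next round, worth 0.41 × 379.05 = 155.4105 now; the union offers that and keeps 344.5895.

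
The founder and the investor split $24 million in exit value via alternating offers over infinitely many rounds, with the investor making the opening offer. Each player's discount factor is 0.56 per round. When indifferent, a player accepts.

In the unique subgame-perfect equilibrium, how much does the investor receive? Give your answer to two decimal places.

When the investor proposes, the founder accepts any offer worth at least 0.56 times what the founder would get by proposing next round; and vice versa.
This gives x = 24 − 0.56y and y = 24 − 0.56x, where x and y are each side's share when it proposes.
Hence (1 − 0.56·0.56)x = 24(1 − 0.56), i.e. 0.6864·x = 10.56.
x ≈ 15.3846; the founder's share is 24 − x ≈ 8.6154.

15.38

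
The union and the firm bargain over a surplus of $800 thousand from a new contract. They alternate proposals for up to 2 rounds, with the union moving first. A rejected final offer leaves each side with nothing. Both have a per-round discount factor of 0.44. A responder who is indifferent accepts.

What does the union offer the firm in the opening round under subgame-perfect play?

352

By backward induction:
Round 2 (the firm proposes): the union will accept anything ≥ 0, so the firm offers 0 and keeps 800.
Round 1 (the union proposes): the firm can get 800 next round, worth 0.44 × 800 = 352 now. The union offers 352 and keeps 800 − 352 = 448.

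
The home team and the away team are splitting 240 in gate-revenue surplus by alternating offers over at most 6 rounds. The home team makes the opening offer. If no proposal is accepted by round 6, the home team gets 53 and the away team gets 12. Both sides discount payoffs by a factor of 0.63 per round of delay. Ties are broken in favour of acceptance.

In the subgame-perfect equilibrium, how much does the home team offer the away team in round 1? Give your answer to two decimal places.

96.71

By backward induction:
Round 6 (the away team proposes): the home team gets 53 if talks fail, so the away team offers 53 and keeps 187.
Round 5 (the home team proposes): the away team can get 187 next round, worth 0.63 × 187 = 117.81 now; the home team offers that and keeps 122.19.
Round 4 (the away team proposes): the home team can get 122.19 next round, worth 0.63 × 122.19 = 76.9797 now. The away team offers 76.9797 and keeps 240 − 76.9797 = 163.0203.
Round 3 (the home team proposes): the away team can get 163.0203 next round, worth 0.63 × 163.0203 = 102.702789 now, so the home team offers 102.702789, keeping 137.297211.
Round 2 (the away team proposes): the home team can get 137.297211 next round, worth 0.63 × 137.297211 = 86.49724293 now; the away team offers that and keeps 153.50275707.
Round 1 (the home team proposes): the away team can get 153.50275707 next round, worth 0.63 × 153.50275707 = 96.7067369541 now; the home team offers that and keeps 143.2932630459.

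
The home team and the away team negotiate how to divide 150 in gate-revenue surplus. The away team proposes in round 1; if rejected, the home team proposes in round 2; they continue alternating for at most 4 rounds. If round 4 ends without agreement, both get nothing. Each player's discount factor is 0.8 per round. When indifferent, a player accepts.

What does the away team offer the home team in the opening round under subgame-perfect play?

100.8

Round 4 (the home team proposes): rejection yields 0 for the away team; the home team offers 0 and keeps 150.
Round 3 (the away team proposes): the home team can get 150 next round, worth 0.8 × 150 = 120 now. The away team offers 120 and keeps 150 − 120 = 30.
Round 2 (the home team proposes): the away team can get 30 next round, worth 0.8 × 30 = 24 now. The home team offers 24 and keeps 150 − 24 = 126.
Round 1 (the away team proposes): the home team can get 126 next round, worth 0.8 × 126 = 100.8 now, so the away team offers 100.8, keeping 49.2.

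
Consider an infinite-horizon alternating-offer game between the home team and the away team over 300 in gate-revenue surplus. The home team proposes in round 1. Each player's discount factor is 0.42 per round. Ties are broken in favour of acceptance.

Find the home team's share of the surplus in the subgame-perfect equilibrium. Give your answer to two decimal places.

Let x be the home team's share when the home team proposes and y be the away team's share when the away team proposes.
The away team accepts iff offered ≥ 0.42·y, so x = 300 − 0.42y. Symmetrically y = 300 − 0.42x.
Substituting: x = 300 − 0.42(300 − 0.42x), giving x(1 − 0.42·0.42) = 300(1 − 0.42).
So x = 300 × 0.58 / 0.8236 ≈ 211.2676, and the away team receives 300 − x ≈ 88.7324.

211.27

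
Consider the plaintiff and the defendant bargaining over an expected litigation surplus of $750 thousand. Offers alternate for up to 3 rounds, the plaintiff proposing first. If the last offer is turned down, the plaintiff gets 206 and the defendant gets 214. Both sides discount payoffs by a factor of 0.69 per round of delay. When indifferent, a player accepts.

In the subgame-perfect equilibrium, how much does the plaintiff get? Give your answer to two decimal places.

Solve by backward induction from round 3.
Round 3 (the plaintiff proposes): the defendant gets 214 if talks fail, so the plaintiff offers 214 and keeps 536.
Round 2 (the defendant proposes): the plaintiff can get 536 next round, worth 0.69 × 536 = 369.84 now. The defendant offers 369.84 and keeps 750 − 369.84 = 380.16.
Round 1 (the plaintiff proposes): the defendant can get 380.16 next round, worth 0.69 × 380.16 = 262.3104 now. The plaintiff offers 262.3104 and keeps 750 − 262.3104 = 487.6896.

487.69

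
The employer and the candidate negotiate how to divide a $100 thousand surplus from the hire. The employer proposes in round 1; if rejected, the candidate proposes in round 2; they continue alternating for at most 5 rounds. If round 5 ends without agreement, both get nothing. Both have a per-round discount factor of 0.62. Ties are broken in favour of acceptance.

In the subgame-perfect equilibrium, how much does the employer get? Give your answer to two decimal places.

67.38

Round 5 (the employer proposes): rejection yields 0 for the candidate; the employer offers 0 and keeps 100.
Round 4 (the candidate proposes): the employer can get 100 next round, worth 0.62 × 100 = 62 now, so the candidate offers 62, keeping 38.
Round 3 (the employer proposes): the candidate can get 38 next round, worth 0.62 × 38 = 23.56 now. The employer offers 23.56 and keeps 100 − 23.56 = 76.44.
Round 2 (the candidate proposes): the employer can get 76.44 next round, worth 0.62 × 76.44 = 47.3928 now. The candidate offers 47.3928 and keeps 100 − 47.3928 = 52.6072.
Round 1 (the employer proposes): the candidate can get 52.6072 next round, worth 0.62 × 52.6072 = 32.616464 now, so the employer offers 32.616464, keeping 67.383536.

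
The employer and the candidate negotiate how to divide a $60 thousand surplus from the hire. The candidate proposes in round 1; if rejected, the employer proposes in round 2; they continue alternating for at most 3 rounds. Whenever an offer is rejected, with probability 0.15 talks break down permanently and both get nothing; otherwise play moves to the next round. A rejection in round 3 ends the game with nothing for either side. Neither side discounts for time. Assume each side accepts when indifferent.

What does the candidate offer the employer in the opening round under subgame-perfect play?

7.65

Round 3 (the candidate proposes): rejection yields 0 for the employer; the candidate offers 0 and keeps 60.
Round 2 (the employer proposes): rejecting gives the candidate an expected 0.85 × 60 = 51, so the employer offers 51, keeping 9.
Round 1 (the candidate proposes): rejecting gives the employer an expected 0.85 × 9 = 7.65, so the candidate offers 7.65, keeping 52.35.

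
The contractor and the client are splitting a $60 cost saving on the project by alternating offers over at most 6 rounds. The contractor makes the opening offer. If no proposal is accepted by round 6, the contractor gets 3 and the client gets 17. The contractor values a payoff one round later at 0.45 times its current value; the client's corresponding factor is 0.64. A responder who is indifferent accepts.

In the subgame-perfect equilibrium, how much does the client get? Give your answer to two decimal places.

30.23

By backward induction:
Round 6 (the client proposes): the contractor gets 3 if talks fail, so the client offers 3 and keeps 57.
Round 5 (the contractor proposes): the client can get 57 next round, worth 0.64 × 57 = 36.48 now. The contractor offers 36.48 and keeps 60 − 36.48 = 23.52.
Round 4 (the client proposes): the contractor can get 23.52 next round, worth 0.45 × 23.52 = 10.584 now; the client offers that and keeps 49.416.
Round 3 (the contractor proposes): the client can get 49.416 next round, worth 0.64 × 49.416 = 31.62624 now. The contractor offers 31.62624 and keeps 60 − 31.62624 = 28.37376.
Round 2 (the client proposes): the contractor can get 28.37376 next round, worth 0.45 × 28.37376 = 12.768192 now, so the client offers 12.768192, keeping 47.231808.
Round 1 (the contractor proposes): the client can get 47.231808 next round, worth 0.64 × 47.231808 = 30.22835712 now; the contractor offers that and keeps 29.77164288.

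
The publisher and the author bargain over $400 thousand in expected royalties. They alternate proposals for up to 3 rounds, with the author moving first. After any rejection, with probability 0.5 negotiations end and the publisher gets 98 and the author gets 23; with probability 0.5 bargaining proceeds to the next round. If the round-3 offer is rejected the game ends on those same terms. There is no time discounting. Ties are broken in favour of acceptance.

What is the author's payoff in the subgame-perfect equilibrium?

232.25

Round 3 (the author proposes): the publisher gets 98 if talks fail, so the author offers 98 and keeps 302.
Round 2 (the publisher proposes): rejecting gives the author an expected 0.5 × 302 + 0.5 × 23 = 162.5, so the publisher offers 162.5, keeping 237.5.
Round 1 (the author proposes): rejecting gives the publisher an expected 0.5 × 237.5 + 0.5 × 98 = 167.75, so the author offers 167.75, keeping 232.25.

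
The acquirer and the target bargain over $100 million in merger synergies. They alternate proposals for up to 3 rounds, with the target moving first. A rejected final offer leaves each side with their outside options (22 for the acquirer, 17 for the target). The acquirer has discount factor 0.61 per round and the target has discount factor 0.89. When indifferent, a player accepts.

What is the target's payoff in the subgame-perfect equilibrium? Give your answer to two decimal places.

81.35

Round 3 (the target proposes): the acquirer gets 22 if talks fail, so the target offers 22 and keeps 78.
Round 2 (the acquirer proposes): the target can get 78 next round, worth 0.89 × 78 = 69.42 now. The acquirer offers 69.42 and keeps 100 − 69.42 = 30.58.
Round 1 (the target proposes): the acquirer can get 30.58 next round, worth 0.61 × 30.58 = 18.6538 now; the target offers that and keeps 81.3462.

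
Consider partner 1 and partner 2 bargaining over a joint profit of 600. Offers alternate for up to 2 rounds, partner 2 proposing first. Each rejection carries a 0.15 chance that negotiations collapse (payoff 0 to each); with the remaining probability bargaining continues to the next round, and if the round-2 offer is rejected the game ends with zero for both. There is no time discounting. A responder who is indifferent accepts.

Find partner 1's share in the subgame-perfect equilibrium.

Round 2 (partner 1 proposes): partner 2 will accept anything ≥ 0, so partner 1 offers 0 and keeps 600.
Round 1 (partner 2 proposes): rejecting gives partner 1 an expected 0.85 × 600 = 510; partner 2 offers that and keeps 90.

510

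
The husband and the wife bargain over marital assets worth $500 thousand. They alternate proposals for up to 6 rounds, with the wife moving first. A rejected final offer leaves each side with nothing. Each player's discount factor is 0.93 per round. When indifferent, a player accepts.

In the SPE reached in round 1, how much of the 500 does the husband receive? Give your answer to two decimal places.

Round 6 (the husband proposes): rejection yields 0 for the wife; the husband offers 0 and keeps 500.
Round 5 (the wife proposes): the husband can get 500 next round, worth 0.93 × 500 = 465 now. The wife offers 465 and keeps 500 − 465 = 35.
Round 4 (the husband proposes): the wife can get 35 next round, worth 0.93 × 35 = 32.55 now. The husband offers 32.55 and keeps 500 − 32.55 = 467.45.
Round 3 (the wife proposes): the husband can get 467.45 next round, worth 0.93 × 467.45 = 434.7285 now; the wife offers that and keeps 65.2715.
Round 2 (the husband proposes): the wife can get 65.2715 next round, worth 0.93 × 65.2715 = 60.702495 now. The husband offers 60.702495 and keeps 500 − 60.702495 = 439.297505.
Round 1 (the wife proposes): the husband can get 439.297505 next round, worth 0.93 × 439.297505 = 408.54667965 now. The wife offers 408.54667965 and keeps 500 − 408.54667965 = 91.45332035.

408.55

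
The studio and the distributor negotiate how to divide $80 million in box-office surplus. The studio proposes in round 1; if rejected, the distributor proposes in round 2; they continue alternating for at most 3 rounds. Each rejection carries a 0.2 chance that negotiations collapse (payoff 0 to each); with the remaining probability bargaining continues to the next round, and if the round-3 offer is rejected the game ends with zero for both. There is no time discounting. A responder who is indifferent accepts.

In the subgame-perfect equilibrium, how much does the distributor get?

12.8

Round 3 (the studio proposes): rejection yields 0 for the distributor; the studio offers 0 and keeps 80.
Round 2 (the distributor proposes): rejecting gives the studio an expected 0.8 × 80 = 64. The distributor offers 64 and keeps 80 − 64 = 16.
Round 1 (the studio proposes): rejecting gives the distributor an expected 0.8 × 16 = 12.8, so the studio offers 12.8, keeping 67.2.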